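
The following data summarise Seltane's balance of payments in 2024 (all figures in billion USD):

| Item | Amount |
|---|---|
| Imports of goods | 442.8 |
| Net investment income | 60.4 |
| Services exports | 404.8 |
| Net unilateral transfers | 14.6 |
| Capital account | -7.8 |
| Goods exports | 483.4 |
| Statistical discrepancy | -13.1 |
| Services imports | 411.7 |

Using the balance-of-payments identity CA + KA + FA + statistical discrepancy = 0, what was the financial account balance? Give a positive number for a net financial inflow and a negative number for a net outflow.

-87.8

Goods balance = 483.4 - 442.8 = 40.6
Services balance = 404.8 - 411.7 = -6.9
Trade balance (goods + services) = 40.6 + (-6.9) = 33.7
Net primary income = 60.4
Net secondary income = 14.6
Current account = 33.7 + 60.4 + 14.6 = 108.7
Financial account = -(108.7 + (-7.8) + (-13.1)) = -87.8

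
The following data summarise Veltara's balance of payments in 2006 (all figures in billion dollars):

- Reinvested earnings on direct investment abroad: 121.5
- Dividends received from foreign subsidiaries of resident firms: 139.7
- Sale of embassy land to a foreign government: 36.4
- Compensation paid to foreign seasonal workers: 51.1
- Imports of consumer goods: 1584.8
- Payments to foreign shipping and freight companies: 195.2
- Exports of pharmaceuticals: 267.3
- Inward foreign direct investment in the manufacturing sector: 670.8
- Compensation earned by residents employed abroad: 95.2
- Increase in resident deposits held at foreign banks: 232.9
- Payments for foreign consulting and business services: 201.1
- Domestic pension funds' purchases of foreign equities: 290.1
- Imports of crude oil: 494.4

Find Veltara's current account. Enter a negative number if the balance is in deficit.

-1902.9

Goods: -1584.8 - 494.4 + 267.3 = -1811.9
Services: -195.2 - 201.1 = -396.3
Primary income: 121.5 - 51.1 + 139.7 + 95.2 = 305.3
Current account = (-1811.9) + (-396.3) + 305.3 = -1902.9
(Excluded from the current account — capital account: sale of embassy land to a foreign government 36.4; financial account: inward foreign direct investment in the manufacturing sector 670.8, increase in resident deposits held at foreign banks 232.9, domestic pension funds' purchases of foreign equities 290.1.)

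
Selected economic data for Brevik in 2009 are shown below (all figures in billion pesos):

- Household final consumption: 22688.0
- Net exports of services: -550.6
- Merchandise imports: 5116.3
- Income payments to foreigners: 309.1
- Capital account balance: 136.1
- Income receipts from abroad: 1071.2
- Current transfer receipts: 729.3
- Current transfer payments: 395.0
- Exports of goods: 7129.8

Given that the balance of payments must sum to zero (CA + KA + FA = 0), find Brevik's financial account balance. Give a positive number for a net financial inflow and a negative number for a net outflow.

-2695.4

Goods balance = 7129.8 - 5116.3 = 2013.5
Services balance = -550.6
Trade balance (goods + services) = 2013.5 + (-550.6) = 1462.9
Net primary income = 1071.2 - 309.1 = 762.1
Net secondary income = 729.3 - 395.0 = 334.3
Current account = 1462.9 + 762.1 + 334.3 = 2559.3
Financial account = -(2559.3 + 136.1) = -2695.4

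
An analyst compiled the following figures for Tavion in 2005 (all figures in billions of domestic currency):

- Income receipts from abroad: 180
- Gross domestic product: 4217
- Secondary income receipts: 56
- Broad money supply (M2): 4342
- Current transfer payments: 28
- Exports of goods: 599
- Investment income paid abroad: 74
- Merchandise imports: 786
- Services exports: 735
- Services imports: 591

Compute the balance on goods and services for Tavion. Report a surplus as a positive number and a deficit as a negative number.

Goods balance = 599 - 786 = -187
Services balance = 735 - 591 = 144
Trade balance (goods + services) = -187 + 144 = -43

-43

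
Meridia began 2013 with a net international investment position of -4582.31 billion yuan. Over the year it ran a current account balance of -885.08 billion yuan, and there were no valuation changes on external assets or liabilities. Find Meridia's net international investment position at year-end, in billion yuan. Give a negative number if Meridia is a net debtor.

With no valuation effects, change in NIIP = current account = -885.08
End-of-year NIIP = -4582.31 + (-885.08) = -5467.39

-5467.39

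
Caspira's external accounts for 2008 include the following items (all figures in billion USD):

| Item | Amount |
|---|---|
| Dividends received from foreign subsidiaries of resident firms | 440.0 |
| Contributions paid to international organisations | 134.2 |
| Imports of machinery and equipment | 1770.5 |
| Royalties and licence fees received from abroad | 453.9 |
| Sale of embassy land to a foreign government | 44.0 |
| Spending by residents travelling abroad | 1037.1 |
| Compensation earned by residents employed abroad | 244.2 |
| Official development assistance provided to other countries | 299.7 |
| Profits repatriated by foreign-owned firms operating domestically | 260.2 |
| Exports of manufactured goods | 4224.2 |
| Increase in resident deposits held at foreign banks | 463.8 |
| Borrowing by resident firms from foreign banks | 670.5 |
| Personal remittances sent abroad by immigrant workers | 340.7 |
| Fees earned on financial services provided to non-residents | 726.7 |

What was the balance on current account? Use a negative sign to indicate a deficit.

Goods: 4224.2 - 1770.5 = 2453.7
Services: -1037.1 + 453.9 + 726.7 = 143.5
Primary income: 244.2 - 260.2 + 440.0 = 424.0
Secondary income: -134.2 - 299.7 - 340.7 = -774.6
Current account = 2453.7 + 143.5 + 424.0 + (-774.6) = 2246.6
(Excluded from the current account — capital account: sale of embassy land to a foreign government 44.0; financial account: increase in resident deposits held at foreign banks 463.8, borrowing by resident firms from foreign banks 670.5.)

2246.6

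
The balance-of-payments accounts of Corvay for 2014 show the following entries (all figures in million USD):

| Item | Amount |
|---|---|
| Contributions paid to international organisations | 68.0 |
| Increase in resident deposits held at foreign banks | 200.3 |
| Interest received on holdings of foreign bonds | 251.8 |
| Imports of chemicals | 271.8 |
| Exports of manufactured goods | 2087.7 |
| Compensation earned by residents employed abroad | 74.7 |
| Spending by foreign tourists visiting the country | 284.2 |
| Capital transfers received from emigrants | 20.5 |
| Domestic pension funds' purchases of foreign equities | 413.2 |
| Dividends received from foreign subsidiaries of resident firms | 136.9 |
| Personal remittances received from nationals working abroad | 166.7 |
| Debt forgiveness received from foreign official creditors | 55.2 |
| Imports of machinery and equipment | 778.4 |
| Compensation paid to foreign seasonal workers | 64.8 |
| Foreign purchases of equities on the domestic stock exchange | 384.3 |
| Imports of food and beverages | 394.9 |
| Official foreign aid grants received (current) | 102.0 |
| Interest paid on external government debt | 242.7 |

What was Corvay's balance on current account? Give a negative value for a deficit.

Goods: -778.4 - 271.8 + 2087.7 - 394.9 = 642.6
Services: 284.2
Primary income: -64.8 + 136.9 - 242.7 + 74.7 + 251.8 = 155.9
Secondary income: -68.0 + 166.7 + 102.0 = 200.7
Current account = 642.6 + 284.2 + 155.9 + 200.7 = 1283.4
(Excluded from the current account — financial account: increase in resident deposits held at foreign banks 200.3, domestic pension funds' purchases of foreign equities 413.2, foreign purchases of equities on the domestic stock exchange 384.3; capital account: capital transfers received from emigrants 20.5, debt forgiveness received from foreign official creditors 55.2.)

1283.4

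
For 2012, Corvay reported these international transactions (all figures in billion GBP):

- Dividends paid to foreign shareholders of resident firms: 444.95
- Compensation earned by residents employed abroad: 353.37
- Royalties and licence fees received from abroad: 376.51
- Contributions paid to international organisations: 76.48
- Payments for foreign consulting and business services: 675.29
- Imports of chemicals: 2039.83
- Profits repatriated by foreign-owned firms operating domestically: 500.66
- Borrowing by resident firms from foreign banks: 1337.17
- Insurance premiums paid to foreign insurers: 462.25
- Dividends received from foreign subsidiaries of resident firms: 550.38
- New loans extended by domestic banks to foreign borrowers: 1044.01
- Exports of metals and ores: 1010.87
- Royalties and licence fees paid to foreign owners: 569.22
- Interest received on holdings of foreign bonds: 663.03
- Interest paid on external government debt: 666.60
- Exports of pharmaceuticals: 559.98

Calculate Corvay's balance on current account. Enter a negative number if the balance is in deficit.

-1921.14

Goods: -2039.83 + 559.98 + 1010.87 = -468.98
Services: -462.25 - 569.22 + 376.51 - 675.29 = -1330.25
Primary income: 353.37 - 444.95 - 666.60 - 500.66 + 663.03 + 550.38 = -45.43
Secondary income: -76.48
Current account = (-468.98) + (-1330.25) + (-45.43) + (-76.48) = -1921.14
(Excluded from the current account — financial account: borrowing by resident firms from foreign banks 1337.17, new loans extended by domestic banks to foreign borrowers 1044.01.)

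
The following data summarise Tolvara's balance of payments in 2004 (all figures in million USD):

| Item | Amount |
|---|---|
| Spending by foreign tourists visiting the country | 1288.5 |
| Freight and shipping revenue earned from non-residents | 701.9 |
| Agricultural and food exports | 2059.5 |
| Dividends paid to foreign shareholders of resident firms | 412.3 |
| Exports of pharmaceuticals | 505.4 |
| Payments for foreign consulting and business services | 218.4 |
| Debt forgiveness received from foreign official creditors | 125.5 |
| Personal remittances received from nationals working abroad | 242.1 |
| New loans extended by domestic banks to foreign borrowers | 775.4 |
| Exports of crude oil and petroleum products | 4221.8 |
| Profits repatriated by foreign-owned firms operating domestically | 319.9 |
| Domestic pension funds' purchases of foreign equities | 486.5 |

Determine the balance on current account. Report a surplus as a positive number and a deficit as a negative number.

8068.6

Goods: 2059.5 + 505.4 + 4221.8 = 6786.7
Services: -218.4 + 701.9 + 1288.5 = 1772.0
Primary income: -319.9 - 412.3 = -732.2
Secondary income: 242.1
Current account = 6786.7 + 1772.0 + (-732.2) + 242.1 = 8068.6
(Excluded from the current account — capital account: debt forgiveness received from foreign official creditors 125.5; financial account: new loans extended by domestic banks to foreign borrowers 775.4, domestic pension funds' purchases of foreign equities 486.5.)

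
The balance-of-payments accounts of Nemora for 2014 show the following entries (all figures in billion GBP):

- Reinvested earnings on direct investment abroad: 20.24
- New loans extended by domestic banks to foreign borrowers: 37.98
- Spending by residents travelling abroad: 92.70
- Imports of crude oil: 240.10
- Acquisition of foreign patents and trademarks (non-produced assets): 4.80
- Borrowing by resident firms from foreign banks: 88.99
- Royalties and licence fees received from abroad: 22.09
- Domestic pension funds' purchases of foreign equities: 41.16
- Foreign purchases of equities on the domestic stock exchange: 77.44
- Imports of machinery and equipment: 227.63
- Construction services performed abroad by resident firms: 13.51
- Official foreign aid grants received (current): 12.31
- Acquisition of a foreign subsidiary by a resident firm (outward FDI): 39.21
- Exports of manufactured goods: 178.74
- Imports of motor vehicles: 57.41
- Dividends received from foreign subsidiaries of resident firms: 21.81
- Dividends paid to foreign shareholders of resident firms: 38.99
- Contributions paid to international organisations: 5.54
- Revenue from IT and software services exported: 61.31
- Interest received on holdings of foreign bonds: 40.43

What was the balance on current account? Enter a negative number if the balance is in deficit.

-291.93

Goods: -240.10 - 227.63 + 178.74 - 57.41 = -346.40
Services: 22.09 + 61.31 - 92.70 + 13.51 = 4.21
Primary income: 21.81 + 20.24 + 40.43 - 38.99 = 43.49
Secondary income: -5.54 + 12.31 = 6.77
Current account = (-346.40) + 4.21 + 43.49 + 6.77 = -291.93
(Excluded from the current account — financial account: new loans extended by domestic banks to foreign borrowers 37.98, borrowing by resident firms from foreign banks 88.99, domestic pension funds' purchases of foreign equities 41.16, foreign purchases of equities on the domestic stock exchange 77.44, acquisition of a foreign subsidiary by a resident firm (outward FDI) 39.21; capital account: acquisition of foreign patents and trademarks (non-produced assets) 4.80.)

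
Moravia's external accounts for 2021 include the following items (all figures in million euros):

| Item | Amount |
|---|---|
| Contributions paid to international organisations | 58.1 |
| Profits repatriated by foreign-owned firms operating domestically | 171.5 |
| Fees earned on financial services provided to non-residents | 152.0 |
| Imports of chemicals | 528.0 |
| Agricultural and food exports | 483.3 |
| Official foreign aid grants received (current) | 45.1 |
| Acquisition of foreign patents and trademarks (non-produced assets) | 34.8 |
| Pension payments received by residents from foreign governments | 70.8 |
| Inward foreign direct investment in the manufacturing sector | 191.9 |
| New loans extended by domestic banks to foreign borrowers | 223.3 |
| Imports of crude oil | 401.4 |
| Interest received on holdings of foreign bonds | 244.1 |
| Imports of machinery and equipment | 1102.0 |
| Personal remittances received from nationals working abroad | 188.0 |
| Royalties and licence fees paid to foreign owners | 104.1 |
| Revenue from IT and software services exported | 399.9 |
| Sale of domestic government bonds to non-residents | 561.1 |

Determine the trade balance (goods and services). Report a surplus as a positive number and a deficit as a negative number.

Goods: -401.4 + 483.3 - 528.0 - 1102.0 = -1548.1
Services: 152.0 + 399.9 - 104.1 = 447.8
Trade balance = -1548.1 + 447.8 = -1100.3
(Excluded from the trade balance — secondary income: contributions paid to international organisations 58.1, official foreign aid grants received (current) 45.1, pension payments received by residents from foreign governments 70.8, personal remittances received from nationals working abroad 188.0; primary income: profits repatriated by foreign-owned firms operating domestically 171.5, interest received on holdings of foreign bonds 244.1; capital account: acquisition of foreign patents and trademarks (non-produced assets) 34.8; financial account: inward foreign direct investment in the manufacturing sector 191.9, new loans extended by domestic banks to foreign borrowers 223.3, sale of domestic government bonds to non-residents 561.1.)

-1100.3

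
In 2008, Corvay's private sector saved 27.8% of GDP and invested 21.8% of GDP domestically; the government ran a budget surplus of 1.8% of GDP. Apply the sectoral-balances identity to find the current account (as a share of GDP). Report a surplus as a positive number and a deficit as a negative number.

By the sectoral-balances identity, CA = (S_private - I) + (T - G).
Private balance = 27.8 - 21.8 = 6.0
Government balance (T - G) = 1.8
CA = 6.0 + 1.8 = 7.8

7.8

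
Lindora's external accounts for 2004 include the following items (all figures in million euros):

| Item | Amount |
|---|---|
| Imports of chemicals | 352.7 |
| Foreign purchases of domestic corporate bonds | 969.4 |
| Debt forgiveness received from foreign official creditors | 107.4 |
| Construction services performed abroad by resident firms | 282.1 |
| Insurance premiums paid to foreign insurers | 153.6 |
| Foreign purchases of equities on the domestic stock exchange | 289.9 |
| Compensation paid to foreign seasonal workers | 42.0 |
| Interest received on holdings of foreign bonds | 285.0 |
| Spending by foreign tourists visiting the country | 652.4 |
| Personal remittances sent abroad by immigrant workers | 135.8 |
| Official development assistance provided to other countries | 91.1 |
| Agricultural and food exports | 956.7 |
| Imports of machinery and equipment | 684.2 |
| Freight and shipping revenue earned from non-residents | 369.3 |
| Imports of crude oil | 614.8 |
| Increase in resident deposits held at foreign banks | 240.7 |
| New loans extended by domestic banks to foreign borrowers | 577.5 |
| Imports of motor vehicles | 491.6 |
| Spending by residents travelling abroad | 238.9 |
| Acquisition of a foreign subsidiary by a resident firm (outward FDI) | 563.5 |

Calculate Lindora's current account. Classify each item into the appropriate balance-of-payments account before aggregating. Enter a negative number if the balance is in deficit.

-259.2

Goods: 956.7 - 614.8 - 684.2 - 352.7 - 491.6 = -1186.6
Services: -153.6 + 369.3 - 238.9 + 282.1 + 652.4 = 911.3
Primary income: -42.0 + 285.0 = 243.0
Secondary income: -91.1 - 135.8 = -226.9
Current account = (-1186.6) + 911.3 + 243.0 + (-226.9) = -259.2
(Excluded from the current account — financial account: foreign purchases of domestic corporate bonds 969.4, foreign purchases of equities on the domestic stock exchange 289.9, increase in resident deposits held at foreign banks 240.7, new loans extended by domestic banks to foreign borrowers 577.5, acquisition of a foreign subsidiary by a resident firm (outward FDI) 563.5; capital account: debt forgiveness received from foreign official creditors 107.4.)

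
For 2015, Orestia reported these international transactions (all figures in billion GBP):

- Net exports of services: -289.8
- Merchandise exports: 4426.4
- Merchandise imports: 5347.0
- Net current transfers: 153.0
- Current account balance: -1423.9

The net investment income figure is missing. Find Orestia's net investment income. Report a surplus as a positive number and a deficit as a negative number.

Current account = goods balance + services balance + net primary income + net secondary income
Sum of the known components = -1057.4
Net investment income = CA - (known components) = -1423.9 - (-1057.4) = -366.5

-366.5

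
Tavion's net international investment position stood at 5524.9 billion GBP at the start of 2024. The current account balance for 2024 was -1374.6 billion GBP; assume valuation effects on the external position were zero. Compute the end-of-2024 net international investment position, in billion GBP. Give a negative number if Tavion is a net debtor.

4150.3

With no valuation effects, change in NIIP = current account = -1374.6
End-of-year NIIP = 5524.9 + (-1374.6) = 4150.3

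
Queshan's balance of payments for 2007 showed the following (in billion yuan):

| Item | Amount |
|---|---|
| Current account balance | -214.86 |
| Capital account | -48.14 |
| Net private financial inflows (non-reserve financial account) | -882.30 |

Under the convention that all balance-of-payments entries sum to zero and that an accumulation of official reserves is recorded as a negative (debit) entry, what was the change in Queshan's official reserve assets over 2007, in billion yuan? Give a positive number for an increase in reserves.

Official reserve transactions balance = -((-214.86) + (-48.14) + (-882.30)) = 1145.30
An accumulation of reserves is recorded as a debit (negative entry), so the change in the stock of reserves is the negative of that balance.
Change in official reserves = -(1145.30) = -1145.30

-1145.30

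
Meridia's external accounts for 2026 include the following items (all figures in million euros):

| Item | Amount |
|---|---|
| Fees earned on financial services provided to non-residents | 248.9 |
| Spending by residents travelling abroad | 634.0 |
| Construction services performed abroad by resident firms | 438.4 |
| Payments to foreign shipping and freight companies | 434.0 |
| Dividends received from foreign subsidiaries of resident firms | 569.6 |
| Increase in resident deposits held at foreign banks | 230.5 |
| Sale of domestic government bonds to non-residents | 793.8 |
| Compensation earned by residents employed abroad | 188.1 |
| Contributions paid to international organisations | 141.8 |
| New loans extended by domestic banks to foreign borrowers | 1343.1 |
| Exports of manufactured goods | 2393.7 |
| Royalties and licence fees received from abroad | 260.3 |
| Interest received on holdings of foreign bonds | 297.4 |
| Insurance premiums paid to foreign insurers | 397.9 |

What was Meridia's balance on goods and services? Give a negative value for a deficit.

1875.4

Goods: 2393.7
Services: -434.0 - 397.9 + 248.9 + 438.4 + 260.3 - 634.0 = -518.3
Trade balance = 2393.7 + (-518.3) = 1875.4
(Excluded from the trade balance — primary income: dividends received from foreign subsidiaries of resident firms 569.6, compensation earned by residents employed abroad 188.1, interest received on holdings of foreign bonds 297.4; financial account: increase in resident deposits held at foreign banks 230.5, sale of domestic government bonds to non-residents 793.8, new loans extended by domestic banks to foreign borrowers 1343.1; secondary income: contributions paid to international organisations 141.8.)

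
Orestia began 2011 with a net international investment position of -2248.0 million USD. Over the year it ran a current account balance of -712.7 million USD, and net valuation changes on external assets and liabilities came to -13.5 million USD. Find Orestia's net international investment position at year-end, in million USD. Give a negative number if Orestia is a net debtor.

-2974.2

Change in NIIP = current account + net valuation change = -712.7 + (-13.5) = -726.2
End-of-year NIIP = -2248.0 + (-726.2) = -2974.2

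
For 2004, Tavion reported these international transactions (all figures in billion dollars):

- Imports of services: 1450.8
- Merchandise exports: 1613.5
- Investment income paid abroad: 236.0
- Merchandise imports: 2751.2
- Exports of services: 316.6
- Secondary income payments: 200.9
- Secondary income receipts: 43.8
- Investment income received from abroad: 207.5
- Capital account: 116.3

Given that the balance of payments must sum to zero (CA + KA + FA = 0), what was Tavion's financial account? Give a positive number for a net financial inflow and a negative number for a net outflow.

Goods balance = 1613.5 - 2751.2 = -1137.7
Services balance = 316.6 - 1450.8 = -1134.2
Trade balance (goods + services) = -1137.7 + (-1134.2) = -2271.9
Net primary income = 207.5 - 236.0 = -28.5
Net secondary income = 43.8 - 200.9 = -157.1
Current account = -2271.9 + (-28.5) + (-157.1) = -2457.5
Financial account = -(-2457.5 + 116.3) = 2341.2

2341.2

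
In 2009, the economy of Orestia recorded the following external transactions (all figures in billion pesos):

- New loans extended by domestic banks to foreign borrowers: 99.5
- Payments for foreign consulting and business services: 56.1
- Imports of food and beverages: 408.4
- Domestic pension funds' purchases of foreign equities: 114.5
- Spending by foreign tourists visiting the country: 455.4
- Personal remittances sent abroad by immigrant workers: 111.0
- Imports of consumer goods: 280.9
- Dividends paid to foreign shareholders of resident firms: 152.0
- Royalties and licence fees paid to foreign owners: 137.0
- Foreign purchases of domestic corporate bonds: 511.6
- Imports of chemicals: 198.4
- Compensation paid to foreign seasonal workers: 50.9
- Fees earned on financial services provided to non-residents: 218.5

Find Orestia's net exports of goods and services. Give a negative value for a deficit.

-406.9

Goods: -280.9 - 198.4 - 408.4 = -887.7
Services: 455.4 - 56.1 + 218.5 - 137.0 = 480.8
Trade balance = -887.7 + 480.8 = -406.9
(Excluded from the trade balance — financial account: new loans extended by domestic banks to foreign borrowers 99.5, domestic pension funds' purchases of foreign equities 114.5, foreign purchases of domestic corporate bonds 511.6; secondary income: personal remittances sent abroad by immigrant workers 111.0; primary income: dividends paid to foreign shareholders of resident firms 152.0, compensation paid to foreign seasonal workers 50.9.)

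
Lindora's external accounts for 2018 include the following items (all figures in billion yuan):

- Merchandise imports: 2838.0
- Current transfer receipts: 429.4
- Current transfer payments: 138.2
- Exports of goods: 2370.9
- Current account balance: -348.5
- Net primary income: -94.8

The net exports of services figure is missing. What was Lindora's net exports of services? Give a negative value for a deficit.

-77.8

Current account = goods balance + services balance + net primary income + net secondary income
Sum of the known components = -270.7
Net exports of services = CA - (known components) = -348.5 - (-270.7) = -77.8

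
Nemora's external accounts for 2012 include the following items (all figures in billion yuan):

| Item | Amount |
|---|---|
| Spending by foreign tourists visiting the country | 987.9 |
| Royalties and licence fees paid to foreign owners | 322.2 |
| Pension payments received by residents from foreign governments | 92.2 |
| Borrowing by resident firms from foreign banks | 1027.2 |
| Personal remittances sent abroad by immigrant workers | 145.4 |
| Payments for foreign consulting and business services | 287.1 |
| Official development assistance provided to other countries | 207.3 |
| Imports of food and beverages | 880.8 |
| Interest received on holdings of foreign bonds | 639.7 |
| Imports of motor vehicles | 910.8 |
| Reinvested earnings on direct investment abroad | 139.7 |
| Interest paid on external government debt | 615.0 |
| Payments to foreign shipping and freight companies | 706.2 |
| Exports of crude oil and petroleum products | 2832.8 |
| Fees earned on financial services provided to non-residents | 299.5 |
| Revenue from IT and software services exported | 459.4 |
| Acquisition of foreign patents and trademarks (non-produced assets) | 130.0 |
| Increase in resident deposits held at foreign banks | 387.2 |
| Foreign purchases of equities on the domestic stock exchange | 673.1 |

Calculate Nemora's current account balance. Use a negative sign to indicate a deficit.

1376.4

Goods: -880.8 + 2832.8 - 910.8 = 1041.2
Services: 459.4 - 287.1 + 987.9 - 322.2 + 299.5 - 706.2 = 431.3
Primary income: 639.7 + 139.7 - 615.0 = 164.4
Secondary income: -145.4 - 207.3 + 92.2 = -260.5
Current account = 1041.2 + 431.3 + 164.4 + (-260.5) = 1376.4
(Excluded from the current account — financial account: borrowing by resident firms from foreign banks 1027.2, increase in resident deposits held at foreign banks 387.2, foreign purchases of equities on the domestic stock exchange 673.1; capital account: acquisition of foreign patents and trademarks (non-produced assets) 130.0.)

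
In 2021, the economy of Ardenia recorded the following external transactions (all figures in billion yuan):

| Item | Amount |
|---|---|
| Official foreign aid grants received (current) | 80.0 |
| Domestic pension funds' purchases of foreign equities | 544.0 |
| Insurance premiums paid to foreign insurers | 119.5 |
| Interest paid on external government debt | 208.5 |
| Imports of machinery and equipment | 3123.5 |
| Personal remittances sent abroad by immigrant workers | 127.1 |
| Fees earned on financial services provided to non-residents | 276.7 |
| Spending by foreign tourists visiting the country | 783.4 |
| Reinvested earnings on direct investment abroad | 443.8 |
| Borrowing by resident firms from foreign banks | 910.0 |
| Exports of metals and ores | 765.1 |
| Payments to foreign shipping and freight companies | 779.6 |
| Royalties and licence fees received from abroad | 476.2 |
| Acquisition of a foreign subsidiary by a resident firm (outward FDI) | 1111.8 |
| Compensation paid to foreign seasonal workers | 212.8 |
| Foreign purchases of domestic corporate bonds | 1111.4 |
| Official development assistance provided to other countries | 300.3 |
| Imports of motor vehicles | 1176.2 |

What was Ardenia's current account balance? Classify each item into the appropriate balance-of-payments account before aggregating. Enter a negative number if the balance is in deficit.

-3222.3

Goods: -1176.2 + 765.1 - 3123.5 = -3534.6
Services: -779.6 + 783.4 + 276.7 - 119.5 + 476.2 = 637.2
Primary income: -208.5 + 443.8 - 212.8 = 22.5
Secondary income: 80.0 - 300.3 - 127.1 = -347.4
Current account = (-3534.6) + 637.2 + 22.5 + (-347.4) = -3222.3
(Excluded from the current account — financial account: domestic pension funds' purchases of foreign equities 544.0, borrowing by resident firms from foreign banks 910.0, acquisition of a foreign subsidiary by a resident firm (outward FDI) 1111.8, foreign purchases of domestic corporate bonds 1111.4.)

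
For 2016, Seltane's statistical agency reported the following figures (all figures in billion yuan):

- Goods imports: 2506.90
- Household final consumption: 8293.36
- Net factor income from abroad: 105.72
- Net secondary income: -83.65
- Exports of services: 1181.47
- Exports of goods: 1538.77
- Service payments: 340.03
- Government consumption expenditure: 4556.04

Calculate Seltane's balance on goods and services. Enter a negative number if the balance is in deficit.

-126.69

Goods balance = 1538.77 - 2506.90 = -968.13
Services balance = 1181.47 - 340.03 = 841.44
Trade balance (goods + services) = -968.13 + 841.44 = -126.69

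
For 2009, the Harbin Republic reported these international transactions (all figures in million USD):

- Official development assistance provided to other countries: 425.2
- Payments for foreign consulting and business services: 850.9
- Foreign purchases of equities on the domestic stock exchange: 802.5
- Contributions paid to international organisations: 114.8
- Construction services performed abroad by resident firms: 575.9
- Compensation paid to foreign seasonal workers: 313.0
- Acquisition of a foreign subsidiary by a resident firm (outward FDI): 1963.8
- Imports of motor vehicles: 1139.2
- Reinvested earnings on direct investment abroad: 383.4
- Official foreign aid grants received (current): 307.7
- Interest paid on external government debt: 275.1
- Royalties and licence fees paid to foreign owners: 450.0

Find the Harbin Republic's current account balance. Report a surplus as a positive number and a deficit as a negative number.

-2301.2

Goods: -1139.2
Services: -850.9 + 575.9 - 450.0 = -725.0
Primary income: -313.0 - 275.1 + 383.4 = -204.7
Secondary income: 307.7 - 114.8 - 425.2 = -232.3
Current account = (-1139.2) + (-725.0) + (-204.7) + (-232.3) = -2301.2
(Excluded from the current account — financial account: foreign purchases of equities on the domestic stock exchange 802.5, acquisition of a foreign subsidiary by a resident firm (outward FDI) 1963.8.)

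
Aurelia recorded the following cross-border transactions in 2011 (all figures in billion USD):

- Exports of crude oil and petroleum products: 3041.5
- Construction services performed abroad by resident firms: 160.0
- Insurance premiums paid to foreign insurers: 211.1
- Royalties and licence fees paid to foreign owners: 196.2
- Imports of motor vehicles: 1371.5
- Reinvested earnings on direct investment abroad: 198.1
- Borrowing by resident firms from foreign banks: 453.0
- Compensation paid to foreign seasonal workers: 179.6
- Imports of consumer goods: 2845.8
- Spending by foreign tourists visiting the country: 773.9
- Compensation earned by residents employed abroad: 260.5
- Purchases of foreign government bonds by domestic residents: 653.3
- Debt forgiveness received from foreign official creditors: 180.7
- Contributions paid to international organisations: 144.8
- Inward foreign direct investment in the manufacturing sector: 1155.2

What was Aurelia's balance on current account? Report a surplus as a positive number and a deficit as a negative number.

Goods: -1371.5 + 3041.5 - 2845.8 = -1175.8
Services: -196.2 + 160.0 + 773.9 - 211.1 = 526.6
Primary income: 260.5 + 198.1 - 179.6 = 279.0
Secondary income: -144.8
Current account = (-1175.8) + 526.6 + 279.0 + (-144.8) = -515.0
(Excluded from the current account — financial account: borrowing by resident firms from foreign banks 453.0, purchases of foreign government bonds by domestic residents 653.3, inward foreign direct investment in the manufacturing sector 1155.2; capital account: debt forgiveness received from foreign official creditors 180.7.)

-515.0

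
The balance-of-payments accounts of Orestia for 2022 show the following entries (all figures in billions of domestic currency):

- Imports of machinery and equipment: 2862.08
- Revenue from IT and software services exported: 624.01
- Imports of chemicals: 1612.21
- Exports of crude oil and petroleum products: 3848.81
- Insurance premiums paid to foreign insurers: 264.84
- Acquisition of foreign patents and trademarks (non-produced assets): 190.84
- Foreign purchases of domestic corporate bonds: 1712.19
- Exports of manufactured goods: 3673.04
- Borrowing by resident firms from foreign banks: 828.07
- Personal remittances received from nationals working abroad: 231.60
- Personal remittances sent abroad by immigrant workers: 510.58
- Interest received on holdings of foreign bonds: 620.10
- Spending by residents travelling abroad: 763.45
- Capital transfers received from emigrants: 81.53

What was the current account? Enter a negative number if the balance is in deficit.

Goods: 3848.81 + 3673.04 - 2862.08 - 1612.21 = 3047.56
Services: -763.45 - 264.84 + 624.01 = -404.28
Primary income: 620.10
Secondary income: 231.60 - 510.58 = -278.98
Current account = 3047.56 + (-404.28) + 620.10 + (-278.98) = 2984.40
(Excluded from the current account — capital account: acquisition of foreign patents and trademarks (non-produced assets) 190.84, capital transfers received from emigrants 81.53; financial account: foreign purchases of domestic corporate bonds 1712.19, borrowing by resident firms from foreign banks 828.07.)

2984.40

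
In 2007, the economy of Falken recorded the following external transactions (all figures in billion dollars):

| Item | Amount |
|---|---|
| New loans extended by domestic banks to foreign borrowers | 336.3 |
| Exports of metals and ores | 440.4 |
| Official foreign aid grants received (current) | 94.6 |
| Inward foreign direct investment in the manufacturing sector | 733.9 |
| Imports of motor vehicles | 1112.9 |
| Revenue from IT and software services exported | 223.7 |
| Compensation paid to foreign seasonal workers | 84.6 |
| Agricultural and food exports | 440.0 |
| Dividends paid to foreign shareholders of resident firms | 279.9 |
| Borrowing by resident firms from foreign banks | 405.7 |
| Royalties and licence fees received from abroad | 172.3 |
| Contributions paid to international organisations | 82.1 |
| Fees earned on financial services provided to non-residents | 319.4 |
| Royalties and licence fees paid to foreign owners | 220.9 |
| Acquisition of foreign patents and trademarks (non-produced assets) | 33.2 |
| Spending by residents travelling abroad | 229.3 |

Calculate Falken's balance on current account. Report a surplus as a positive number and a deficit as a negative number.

Goods: 440.0 - 1112.9 + 440.4 = -232.5
Services: 319.4 + 172.3 + 223.7 - 220.9 - 229.3 = 265.2
Primary income: -279.9 - 84.6 = -364.5
Secondary income: -82.1 + 94.6 = 12.5
Current account = (-232.5) + 265.2 + (-364.5) + 12.5 = -319.3
(Excluded from the current account — financial account: new loans extended by domestic banks to foreign borrowers 336.3, inward foreign direct investment in the manufacturing sector 733.9, borrowing by resident firms from foreign banks 405.7; capital account: acquisition of foreign patents and trademarks (non-produced assets) 33.2.)

-319.3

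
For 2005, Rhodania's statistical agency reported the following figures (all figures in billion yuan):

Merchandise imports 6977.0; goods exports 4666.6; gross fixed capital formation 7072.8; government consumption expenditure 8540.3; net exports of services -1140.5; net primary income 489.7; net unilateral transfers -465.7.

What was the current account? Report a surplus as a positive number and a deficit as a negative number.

Goods balance = 4666.6 - 6977.0 = -2310.4
Services balance = -1140.5
Trade balance (goods + services) = -2310.4 + (-1140.5) = -3450.9
Net primary income = 489.7
Net secondary income = -465.7
Current account = -3450.9 + 489.7 + (-465.7) = -3426.9

-3426.9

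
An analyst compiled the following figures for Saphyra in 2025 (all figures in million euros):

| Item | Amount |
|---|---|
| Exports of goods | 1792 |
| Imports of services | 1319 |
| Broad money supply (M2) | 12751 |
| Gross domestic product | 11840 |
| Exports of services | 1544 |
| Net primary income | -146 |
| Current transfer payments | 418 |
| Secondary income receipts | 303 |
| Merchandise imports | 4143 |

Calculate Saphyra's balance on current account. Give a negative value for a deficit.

Goods balance = 1792 - 4143 = -2351
Services balance = 1544 - 1319 = 225
Trade balance (goods + services) = -2351 + 225 = -2126
Net primary income = -146
Net secondary income = 303 - 418 = -115
Current account = -2126 + (-146) + (-115) = -2387

-2387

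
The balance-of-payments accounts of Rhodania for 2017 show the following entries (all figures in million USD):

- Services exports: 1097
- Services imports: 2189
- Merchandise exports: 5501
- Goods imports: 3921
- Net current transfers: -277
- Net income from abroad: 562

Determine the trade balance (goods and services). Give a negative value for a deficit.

488

Goods balance = 5501 - 3921 = 1580
Services balance = 1097 - 2189 = -1092
Trade balance (goods + services) = 1580 + (-1092) = 488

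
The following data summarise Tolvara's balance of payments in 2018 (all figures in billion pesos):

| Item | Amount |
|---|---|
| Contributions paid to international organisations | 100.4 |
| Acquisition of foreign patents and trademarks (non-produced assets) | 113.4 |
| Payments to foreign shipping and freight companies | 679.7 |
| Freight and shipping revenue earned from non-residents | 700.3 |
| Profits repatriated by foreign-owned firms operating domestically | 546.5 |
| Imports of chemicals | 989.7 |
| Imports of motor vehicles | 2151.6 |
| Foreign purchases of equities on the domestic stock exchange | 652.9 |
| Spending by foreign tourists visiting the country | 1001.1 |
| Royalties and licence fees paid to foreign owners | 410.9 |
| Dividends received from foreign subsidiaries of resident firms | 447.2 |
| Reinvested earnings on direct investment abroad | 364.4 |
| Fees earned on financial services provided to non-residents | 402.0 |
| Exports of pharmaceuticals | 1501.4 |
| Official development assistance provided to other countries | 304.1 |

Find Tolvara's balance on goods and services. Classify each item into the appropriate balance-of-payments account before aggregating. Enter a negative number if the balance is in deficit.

-627.1

Goods: -989.7 - 2151.6 + 1501.4 = -1639.9
Services: 402.0 + 1001.1 - 679.7 + 700.3 - 410.9 = 1012.8
Trade balance = -1639.9 + 1012.8 = -627.1
(Excluded from the trade balance — secondary income: contributions paid to international organisations 100.4, official development assistance provided to other countries 304.1; capital account: acquisition of foreign patents and trademarks (non-produced assets) 113.4; primary income: profits repatriated by foreign-owned firms operating domestically 546.5, dividends received from foreign subsidiaries of resident firms 447.2, reinvested earnings on direct investment abroad 364.4; financial account: foreign purchases of equities on the domestic stock exchange 652.9.)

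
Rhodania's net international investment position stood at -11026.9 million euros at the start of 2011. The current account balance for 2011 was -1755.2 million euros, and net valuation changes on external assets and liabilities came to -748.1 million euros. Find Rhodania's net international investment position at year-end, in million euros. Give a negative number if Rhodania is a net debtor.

-13530.2

Change in NIIP = current account + net valuation change = -1755.2 + (-748.1) = -2503.3
End-of-year NIIP = -11026.9 + (-2503.3) = -13530.2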